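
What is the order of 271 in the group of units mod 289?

34

ord(271) | φ(289) = φ(17^2) = 17·(17−1) = 272 = 2^4 · 17.
Divisors of 272: 1, 2, 4, 8, 16, 17, 34, 68, 136, 272.
Test each divisor d:
271^1 ≡ 271 (mod 289)
271^2 ≡ 35 (mod 289)
271^4 ≡ 69 (mod 289)
271^8 ≡ 137 (mod 289)
271^16 ≡ 273 (mod 289)
271^17 ≡ 288 (mod 289)
271^34 ≡ 1 (mod 289) ✓
Hence ord(271) = 34.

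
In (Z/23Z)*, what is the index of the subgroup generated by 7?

The order of 7 must divide φ(23) = 23 − 1 = 22 = 2 · 11.
Divisors of 22: 1, 2, 11, 22.
Evaluate successive powers at the divisors of 22:
7^1 ≡ 7
7^2 ≡ 3
7^11 ≡ 22
7^22 ≡ 1
So ord_23(7) = 22, hence |⟨7⟩| = 22.
The index is φ(23) / ord(7) = 22 / 22 = 1.

1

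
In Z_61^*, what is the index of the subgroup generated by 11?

15

The order of 11 must divide φ(61) = 61 − 1 = 60 = 2^2 · 3 · 5.
Divisors of 60: 1, 2, 3, 4, 5, 6, 10, 12, 15, 20, 30, 60.
Test each divisor d:
11^1 ≡ 11 (mod 61)
11^2 ≡ 60 (mod 61)
11^3 ≡ 50 (mod 61)
11^4 ≡ 1 (mod 61) ✓
So ord_61(11) = 4, hence |⟨11⟩| = 4.
The index is φ(61) / ord(11) = 60 / 4 = 15.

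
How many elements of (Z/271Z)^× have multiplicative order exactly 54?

φ(271) = 271 − 1 = 270 = 2 · 3^3 · 5.
(Z/271Z)^× is cyclic (|G| = 270); a cyclic group of order m has exactly φ(d) elements of each order d | m, and none otherwise.
54 = 2 · 3^3 divides 270, and φ(54) = 18.

18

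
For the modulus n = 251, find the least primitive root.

6

φ(251) = 251 − 1 = 250 = 2 · 5^3.
g is a primitive root iff g^(250/q) ≢ 1 (mod 251) for each prime q ∈ {2, 5}.
g = 2: 2^125 ≡ 250; 2^50 ≡ 1 — hits 1, so not a primitive root.
g = 3: 3^125 ≡ 1 — hits 1, so not a primitive root.
g = 4: 4^125 ≡ 1 — hits 1, so not a primitive root.
g = 5: 5^125 ≡ 1 — hits 1, so not a primitive root.
g = 6: 6^125 ≡ 250; 6^50 ≡ 219 — none is 1, so 6 is a primitive root.
The smallest primitive root modulo 251 is 6.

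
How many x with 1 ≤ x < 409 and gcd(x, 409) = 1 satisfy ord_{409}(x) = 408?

128

φ(409) = 409 − 1 = 408 = 2^3 · 3 · 17.
Since (Z/409Z)^× is cyclic of order 408, the number of elements of order d is φ(d) when d | 408 and 0 otherwise.
408 = 2^3 · 3 · 17 divides 408, and φ(408) = 128.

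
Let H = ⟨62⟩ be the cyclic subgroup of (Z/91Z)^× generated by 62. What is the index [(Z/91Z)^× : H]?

By Lagrange's theorem, ord_91(62) divides φ(91) = φ(7·13) = (7−1)·(13−1) = 6·12 = 72 = 2^3 · 3^2.
Divisors of 72: 1, 2, 3, 4, 6, 8, 9, 12, 18, 24, 36, 72.
Check 62^d mod 91 for each divisor in increasing order:
62^1 ≡ 62 (mod 91)
62^2 ≡ 22 (mod 91)
62^3 ≡ 90 (mod 91)
62^4 ≡ 29 (mod 91)
62^6 ≡ 1 (mod 91) ✓
So ord_91(62) = 6, hence |⟨62⟩| = 6.
Index = |(Z/91Z)^×| / |⟨62⟩| = 72 / 6 = 12.

12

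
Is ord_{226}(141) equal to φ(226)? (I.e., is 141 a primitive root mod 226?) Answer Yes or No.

No

φ(226) = φ(2)·φ(113) = 1·112 = 112 = 2^4 · 7.
Test 141^(112/q) mod 226 for each prime factor q of 112:
141^56 ≡ 1 (mod 226)  [q = 2: ≡ 1 ✗]
141^16 ≡ 219 (mod 226)  [q = 7: ≢ 1 ✓]
Since 141^56 ≡ 1, the order of 141 divides 56 < 112, so 141 is not a primitive root.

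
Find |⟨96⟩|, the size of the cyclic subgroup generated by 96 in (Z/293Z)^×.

Since 96 ∈ (Z/293Z)^×, its order divides φ(293) = 293 − 1 = 292 = 2^2 · 73.
Divisors of 292: 1, 2, 4, 73, 146, 292.
Test each divisor d:
96^1 ≡ 96
96^2 ≡ 133
96^4 ≡ 109
96^73 ≡ 292
96^146 ≡ 1
Hence ord(96) = 146.

146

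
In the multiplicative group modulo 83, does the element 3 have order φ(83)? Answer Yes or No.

φ(83) = 83 − 1 = 82 = 2 · 41.
An element g generates (Z/83Z)^× iff g^(82/q) ≢ 1 (mod 83) for each prime q ∈ {2, 41}.
3^41 ≡ 1 (mod 83)  [q = 2: ≡ 1 ✗]
3^2 ≡ 9 (mod 83)  [q = 41: ≢ 1 ✓]
Since 3^41 ≡ 1, the order of 3 divides 41 < 82, so 3 is not a primitive root.

No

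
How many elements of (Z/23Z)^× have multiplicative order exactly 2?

1

φ(23) = 23 − 1 = 22 = 2 · 11.
(Z/23Z)^× is cyclic (|G| = 22); a cyclic group of order m has exactly φ(d) elements of each order d | m, and none otherwise.
2 | 22, and φ(2) = 2 − 1 = 1.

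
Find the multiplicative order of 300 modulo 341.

30

By Lagrange's theorem, ord_341(300) divides φ(341) = φ(11·31) = (11−1)·(31−1) = 10·30 = 300 = 2^2 · 3 · 5^2.
Divisors of 300: 1, 2, 3, 4, 5, 6, 10, 12, 15, 20, 25, 30, 50, 60, 75, 100, 150, 300.
Check 300^d mod 341 for each divisor in increasing order:
300^1 ≡ 300
300^2 ≡ 317
300^3 ≡ 302
300^4 ≡ 235
300^5 ≡ 254
300^6 ≡ 157
300^10 ≡ 67
300^12 ≡ 97
300^15 ≡ 309
300^20 ≡ 56
300^25 ≡ 243
300^30 ≡ 1
Therefore the multiplicative order of 300 modulo 341 is 30.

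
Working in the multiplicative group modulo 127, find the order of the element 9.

63

By Lagrange's theorem, ord_127(9) divides φ(127) = 127 − 1 = 126 = 2 · 3^2 · 7.
Divisors of 126: 1, 2, 3, 6, 7, 9, 14, 18, 21, 42, 63, 126.
Test each divisor d:
9^1 ≡ 9 (mod 127)
9^2 ≡ 81 (mod 127)
9^3 ≡ 94 (mod 127)
9^6 ≡ 73 (mod 127)
9^7 ≡ 22 (mod 127)
9^9 ≡ 4 (mod 127)
9^14 ≡ 103 (mod 127)
9^18 ≡ 16 (mod 127)
9^21 ≡ 107 (mod 127)
9^42 ≡ 19 (mod 127)
9^63 ≡ 1 (mod 127) ✓
Hence ord(9) = 63.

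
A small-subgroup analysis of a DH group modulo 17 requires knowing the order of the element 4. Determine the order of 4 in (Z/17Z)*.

Since 4 ∈ (Z/17Z)^×, its order divides φ(17) = 17 − 1 = 16 = 2^4.
Divisors of 16: 1, 2, 4, 8, 16.
Test each divisor d:
4^1 ≡ 4 (mod 17)
4^2 ≡ 16 (mod 17)
4^4 ≡ 1 (mod 17) ✓
So ord_17(4) = 4.

4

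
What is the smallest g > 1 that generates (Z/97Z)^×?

φ(97) = 97 − 1 = 96 = 2^5 · 3.
Test candidates g = 2, 3, … against the prime factors q ∈ {2, 3} of φ(97): g is a generator iff g^(96/q) ≢ 1 for every such q.
g = 2: 2^48 ≡ 1 — hits 1, so not a primitive root.
g = 3: 3^48 ≡ 1 — hits 1, so not a primitive root.
g = 4: 4^48 ≡ 1 — hits 1, so not a primitive root.
g = 5: 5^48 ≡ 96; 5^32 ≡ 35 — none is 1, so 5 is a primitive root.
Hence the least primitive root of 97 is 5.

5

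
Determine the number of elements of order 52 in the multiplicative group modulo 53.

24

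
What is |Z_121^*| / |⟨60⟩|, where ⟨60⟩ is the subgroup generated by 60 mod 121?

2

ord(60) | φ(121) = φ(11^2) = 11·(11−1) = 110 = 2 · 5 · 11.
Divisors of 110: 1, 2, 5, 10, 11, 22, 55, 110.
Check 60^d mod 121 for each divisor in increasing order:
60^1 ≡ 60 (mod 121)
60^2 ≡ 91 (mod 121)
60^5 ≡ 34 (mod 121)
60^10 ≡ 67 (mod 121)
60^11 ≡ 27 (mod 121)
60^22 ≡ 3 (mod 121)
60^55 ≡ 1 (mod 121) ✓
So ord_121(60) = 55, hence |⟨60⟩| = 55.
The index is φ(121) / ord(60) = 110 / 55 = 2.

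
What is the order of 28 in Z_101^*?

100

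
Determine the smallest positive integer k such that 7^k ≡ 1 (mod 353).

ord(7) | φ(353) = 353 − 1 = 352 = 2^5 · 11.
Divisors of 352: 1, 2, 4, 8, 11, 16, 22, 32, 44, 88, 176, 352.
Check 7^d mod 353 for each divisor in increasing order:
7^1 ≡ 7
7^2 ≡ 49
7^4 ≡ 283
7^8 ≡ 311
7^11 ≡ 67
7^16 ≡ 352
7^22 ≡ 253
7^32 ≡ 1
So ord_353(7) = 32.

32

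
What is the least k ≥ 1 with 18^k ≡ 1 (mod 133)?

6

The order of 18 must divide φ(133) = φ(7·19) = (7−1)·(19−1) = 6·18 = 108 = 2^2 · 3^3.
Divisors of 108: 1, 2, 3, 4, 6, 9, 12, 18, 27, 36, 54, 108.
Check 18^d mod 133 for each divisor in increasing order:
18^1 ≡ 18
18^2 ≡ 58
18^3 ≡ 113
18^4 ≡ 39
18^6 ≡ 1
So ord_133(18) = 6.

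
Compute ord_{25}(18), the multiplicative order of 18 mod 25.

4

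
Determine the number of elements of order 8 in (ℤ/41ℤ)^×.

φ(41) = 41 − 1 = 40 = 2^3 · 5.
Since (Z/41Z)^× is cyclic of order 40, the number of elements of order d is φ(d) when d | 40 and 0 otherwise.
8 = 2^3 divides 40, and φ(8) = 4.

4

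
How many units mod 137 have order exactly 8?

4

φ(137) = 137 − 1 = 136 = 2^3 · 17.
Since (Z/137Z)^× is cyclic of order 136, the number of elements of order d is φ(d) when d | 136 and 0 otherwise.
8 = 2^3 divides 136, and φ(8) = 4.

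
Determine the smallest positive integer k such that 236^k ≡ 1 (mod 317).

158

ord(236) | φ(317) = 317 − 1 = 316 = 2^2 · 79.
Divisors of 316: 1, 2, 4, 79, 158, 316.
Check 236^d mod 317 for each divisor in increasing order:
236^1 ≡ 236 (mod 317)
236^2 ≡ 221 (mod 317)
236^4 ≡ 23 (mod 317)
236^79 ≡ 316 (mod 317)
236^158 ≡ 1 (mod 317) ✓
The smallest such exponent is 158, so the order of 236 is 158.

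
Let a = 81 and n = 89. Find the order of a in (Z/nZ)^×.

By Lagrange's theorem, ord_89(81) divides φ(89) = 89 − 1 = 88 = 2^3 · 11.
Divisors of 88: 1, 2, 4, 8, 11, 22, 44, 88.
Compute 81^d (mod 89) for the divisors d until we hit 1:
81^1 ≡ 81 (mod 89)
81^2 ≡ 64 (mod 89)
81^4 ≡ 2 (mod 89)
81^8 ≡ 4 (mod 89)
81^11 ≡ 88 (mod 89)
81^22 ≡ 1 (mod 89) ✓
So ord_89(81) = 22.

22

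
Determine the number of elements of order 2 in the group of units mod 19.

1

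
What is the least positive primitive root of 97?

φ(97) = 97 − 1 = 96 = 2^5 · 3.
g is a primitive root iff g^(96/q) ≢ 1 (mod 97) for each prime q ∈ {2, 3}.
g = 2: 2^48 ≡ 1 — hits 1, so not a primitive root.
g = 3: 3^48 ≡ 1 — hits 1, so not a primitive root.
g = 4: 4^48 ≡ 1 — hits 1, so not a primitive root.
g = 5: 5^48 ≡ 96; 5^32 ≡ 35 — none is 1, so 5 is a primitive root.
The smallest primitive root modulo 97 is 5.

5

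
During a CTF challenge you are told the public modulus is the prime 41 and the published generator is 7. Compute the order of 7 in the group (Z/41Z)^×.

40

The order of 7 must divide φ(41) = 41 − 1 = 40 = 2^3 · 5.
Divisors of 40: 1, 2, 4, 5, 8, 10, 20, 40.
Compute 7^d (mod 41) for the divisors d until we hit 1:
7^1 ≡ 7 (mod 41)
7^2 ≡ 8 (mod 41)
7^4 ≡ 23 (mod 41)
7^5 ≡ 38 (mod 41)
7^8 ≡ 37 (mod 41)
7^10 ≡ 9 (mod 41)
7^20 ≡ 40 (mod 41)
7^40 ≡ 1 (mod 41) ✓
So ord_41(7) = 40.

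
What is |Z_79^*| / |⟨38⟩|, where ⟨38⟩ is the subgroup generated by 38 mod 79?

6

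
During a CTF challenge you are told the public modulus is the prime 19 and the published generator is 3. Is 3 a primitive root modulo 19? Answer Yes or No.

φ(19) = 19 − 1 = 18 = 2 · 3^2.
It suffices to check that the order of 3 is not a proper divisor of 18: compute 3^(18/q) for q ∈ {2, 3}.
3^9 ≡ 18 (mod 19)  [q = 2: ≢ 1 ✓]
3^6 ≡ 7 (mod 19)  [q = 3: ≢ 1 ✓]
All checks pass, so 3 has order 18 and is a primitive root modulo 19.

Yes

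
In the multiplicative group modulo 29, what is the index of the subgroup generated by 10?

1

Since 10 ∈ (Z/29Z)^×, its order divides φ(29) = 29 − 1 = 28 = 2^2 · 7.
Divisors of 28: 1, 2, 4, 7, 14, 28.
Compute 10^d (mod 29) for the divisors d until we hit 1:
10^1 ≡ 10 (mod 29)
10^2 ≡ 13 (mod 29)
10^4 ≡ 24 (mod 29)
10^7 ≡ 17 (mod 29)
10^14 ≡ 28 (mod 29)
10^28 ≡ 1 (mod 29) ✓
So ord_29(10) = 28, hence |⟨10⟩| = 28.
The index is φ(29) / ord(10) = 28 / 28 = 1.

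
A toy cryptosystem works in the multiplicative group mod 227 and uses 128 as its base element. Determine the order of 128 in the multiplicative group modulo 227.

226

By Lagrange's theorem, ord_227(128) divides φ(227) = 227 − 1 = 226 = 2 · 113.
Divisors of 226: 1, 2, 113, 226.
Check 128^d mod 227 for each divisor in increasing order:
128^1 ≡ 128
128^2 ≡ 40
128^113 ≡ 226
128^226 ≡ 1
Therefore the multiplicative order of 128 modulo 227 is 226.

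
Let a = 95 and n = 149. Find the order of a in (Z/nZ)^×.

ord(95) | φ(149) = 149 − 1 = 148 = 2^2 · 37.
Divisors of 148: 1, 2, 4, 37, 74, 148.
Test each divisor d:
95^1 ≡ 95 (mod 149)
95^2 ≡ 85 (mod 149)
95^4 ≡ 73 (mod 149)
95^37 ≡ 1 (mod 149) ✓
The smallest such exponent is 37, so the order of 95 is 37.

37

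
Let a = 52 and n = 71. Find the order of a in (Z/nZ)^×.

70

Since 52 ∈ (Z/71Z)^×, its order divides φ(71) = 71 − 1 = 70 = 2 · 5 · 7.
Divisors of 70: 1, 2, 5, 7, 10, 14, 35, 70.
Compute 52^d (mod 71) for the divisors d until we hit 1:
52^1 ≡ 52 (mod 71)
52^2 ≡ 6 (mod 71)
52^5 ≡ 26 (mod 71)
52^7 ≡ 14 (mod 71)
52^10 ≡ 37 (mod 71)
52^14 ≡ 54 (mod 71)
52^35 ≡ 70 (mod 71)
52^70 ≡ 1 (mod 71) ✓
Hence ord(52) = 70.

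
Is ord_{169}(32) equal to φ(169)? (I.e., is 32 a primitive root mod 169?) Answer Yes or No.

φ(169) = φ(13^2) = 13·(13−1) = 156 = 2^2 · 3 · 13.
An element g generates (Z/169Z)^× iff g^(156/q) ≢ 1 (mod 169) for each prime q ∈ {2, 3, 13}.
32^78 ≡ 168 (mod 169)  [q = 2: ≢ 1 ✓]
32^52 ≡ 22 (mod 169)  [q = 3: ≢ 1 ✓]
32^12 ≡ 27 (mod 169)  [q = 13: ≢ 1 ✓]
All checks pass, so 32 has order 156 and is a primitive root modulo 169.

Yes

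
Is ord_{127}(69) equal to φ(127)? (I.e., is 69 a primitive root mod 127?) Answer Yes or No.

No

φ(127) = 127 − 1 = 126 = 2 · 3^2 · 7.
It suffices to check that the order of 69 is not a proper divisor of 126: compute 69^(126/q) for q ∈ {2, 3, 7}.
69^63 ≡ 1 (mod 127)  [q = 2: ≡ 1 ✗]
69^42 ≡ 19 (mod 127)  [q = 3: ≢ 1 ✓]
69^18 ≡ 64 (mod 127)  [q = 7: ≢ 1 ✓]
Since 69^63 ≡ 1, the order of 69 divides 63 < 126, so 69 is not a primitive root.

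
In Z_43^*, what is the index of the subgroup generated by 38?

2

By Lagrange's theorem, ord_43(38) divides φ(43) = 43 − 1 = 42 = 2 · 3 · 7.
Divisors of 42: 1, 2, 3, 6, 7, 14, 21, 42.
Check 38^d mod 43 for each divisor in increasing order:
38^1 ≡ 38 (mod 43)
38^2 ≡ 25 (mod 43)
38^3 ≡ 4 (mod 43)
38^6 ≡ 16 (mod 43)
38^7 ≡ 6 (mod 43)
38^14 ≡ 36 (mod 43)
38^21 ≡ 1 (mod 43) ✓
Thus |⟨38⟩| = ord(38) = 21.
The index is φ(43) / ord(38) = 42 / 21 = 2.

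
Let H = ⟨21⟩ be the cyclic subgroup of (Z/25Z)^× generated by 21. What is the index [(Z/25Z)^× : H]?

4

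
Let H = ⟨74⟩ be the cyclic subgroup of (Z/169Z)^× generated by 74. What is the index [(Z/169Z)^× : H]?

4

ord(74) | φ(169) = φ(13^2) = 13·(13−1) = 156 = 2^2 · 3 · 13.
Divisors of 156: 1, 2, 3, 4, 6, 12, 13, 26, 39, 52, 78, 156.
Test each divisor d:
74^1 ≡ 74 (mod 169)
74^2 ≡ 68 (mod 169)
74^3 ≡ 131 (mod 169)
74^4 ≡ 61 (mod 169)
74^6 ≡ 92 (mod 169)
74^12 ≡ 14 (mod 169)
74^13 ≡ 22 (mod 169)
74^26 ≡ 146 (mod 169)
74^39 ≡ 1 (mod 169) ✓
Thus |⟨74⟩| = ord(74) = 39.
Index = |(Z/169Z)^×| / |⟨74⟩| = 156 / 39 = 4.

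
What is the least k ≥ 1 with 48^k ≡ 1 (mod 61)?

The order of 48 must divide φ(61) = 61 − 1 = 60 = 2^2 · 3 · 5.
Divisors of 60: 1, 2, 3, 4, 5, 6, 10, 12, 15, 20, 30, 60.
Check 48^d mod 61 for each divisor in increasing order:
48^1 ≡ 48 (mod 61)
48^2 ≡ 47 (mod 61)
48^3 ≡ 60 (mod 61)
48^4 ≡ 13 (mod 61)
48^5 ≡ 14 (mod 61)
48^6 ≡ 1 (mod 61) ✓
The smallest such exponent is 6, so the order of 48 is 6.

6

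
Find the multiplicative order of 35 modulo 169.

The order of 35 must divide φ(169) = φ(13^2) = 13·(13−1) = 156 = 2^2 · 3 · 13.
Divisors of 156: 1, 2, 3, 4, 6, 12, 13, 26, 39, 52, 78, 156.
Compute 35^d (mod 169) for the divisors d until we hit 1:
35^1 ≡ 35 (mod 169)
35^2 ≡ 42 (mod 169)
35^3 ≡ 118 (mod 169)
35^4 ≡ 74 (mod 169)
35^6 ≡ 66 (mod 169)
35^12 ≡ 131 (mod 169)
35^13 ≡ 22 (mod 169)
35^26 ≡ 146 (mod 169)
35^39 ≡ 1 (mod 169) ✓
The smallest such exponent is 39, so the order of 35 is 39.

39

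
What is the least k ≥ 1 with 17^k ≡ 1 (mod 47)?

The order of 17 must divide φ(47) = 47 − 1 = 46 = 2 · 23.
Divisors of 46: 1, 2, 23, 46.
Evaluate successive powers at the divisors of 46:
17^1 ≡ 17 (mod 47)
17^2 ≡ 7 (mod 47)
17^23 ≡ 1 (mod 47) ✓
So ord_47(17) = 23.

23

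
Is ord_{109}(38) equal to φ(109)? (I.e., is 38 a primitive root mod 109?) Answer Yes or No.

φ(109) = 109 − 1 = 108 = 2^2 · 3^3.
38 is a primitive root mod 109 iff 38^(φ(109)/q) ≢ 1 for every prime q | φ(109), i.e. q ∈ {2, 3}.
38^54 ≡ 1 (mod 109)  [q = 2: ≡ 1 ✗]
38^36 ≡ 1 (mod 109)  [q = 3: ≡ 1 ✗]
The check at q = 2 fails, so 38 generates a proper subgroup.

No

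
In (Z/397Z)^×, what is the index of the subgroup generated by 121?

4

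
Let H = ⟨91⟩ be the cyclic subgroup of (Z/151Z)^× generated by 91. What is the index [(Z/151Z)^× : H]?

6

ord(91) | φ(151) = 151 − 1 = 150 = 2 · 3 · 5^2.
Divisors of 150: 1, 2, 3, 5, 6, 10, 15, 25, 30, 50, 75, 150.
Test each divisor d:
91^1 ≡ 91
91^2 ≡ 127
91^3 ≡ 81
91^5 ≡ 19
91^6 ≡ 68
91^10 ≡ 59
91^15 ≡ 64
91^25 ≡ 1
The order of 91 is 25, so the subgroup it generates has 25 elements.
The index is φ(151) / ord(91) = 150 / 25 = 6.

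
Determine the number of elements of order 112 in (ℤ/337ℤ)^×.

48

φ(337) = 337 − 1 = 336 = 2^4 · 3 · 7.
Since (Z/337Z)^× is cyclic of order 336, the number of elements of order d is φ(d) when d | 336 and 0 otherwise.
112 = 2^4 · 7 divides 336, and φ(112) = 48.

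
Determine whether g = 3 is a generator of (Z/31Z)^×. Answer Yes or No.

φ(31) = 31 − 1 = 30 = 2 · 3 · 5.
It suffices to check that the order of 3 is not a proper divisor of 30: compute 3^(30/q) for q ∈ {2, 3, 5}.
3^15 ≡ 30 (mod 31)  [q = 2: ≢ 1 ✓]
3^10 ≡ 25 (mod 31)  [q = 3: ≢ 1 ✓]
3^6 ≡ 16 (mod 31)  [q = 5: ≢ 1 ✓]
None equal 1, so ord_31(3) = 30: 3 is a primitive root.

Yes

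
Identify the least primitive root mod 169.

φ(169) = φ(13^2) = 13·(13−1) = 156 = 2^2 · 3 · 13.
g is a primitive root iff g^(156/q) ≢ 1 (mod 169) for each prime q ∈ {2, 3, 13}.
g = 2: 2^78 ≡ 168; 2^52 ≡ 146; 2^12 ≡ 40 — none is 1, so 2 is a primitive root.
The smallest primitive root modulo 169 is 2.

2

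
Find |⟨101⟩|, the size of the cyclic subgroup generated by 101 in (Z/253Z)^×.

110

ord(101) | φ(253) = φ(11·23) = (11−1)·(23−1) = 10·22 = 220 = 2^2 · 5 · 11.
Divisors of 220: 1, 2, 4, 5, 10, 11, 20, 22, 44, 55, 110, 220.
Evaluate successive powers at the divisors of 220:
101^1 ≡ 101 (mod 253)
101^2 ≡ 81 (mod 253)
101^4 ≡ 236 (mod 253)
101^5 ≡ 54 (mod 253)
101^10 ≡ 133 (mod 253)
101^11 ≡ 24 (mod 253)
101^20 ≡ 232 (mod 253)
101^22 ≡ 70 (mod 253)
101^44 ≡ 93 (mod 253)
101^55 ≡ 208 (mod 253)
101^110 ≡ 1 (mod 253) ✓
So ord_253(101) = 110.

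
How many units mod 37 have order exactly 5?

0

φ(37) = 37 − 1 = 36 = 2^2 · 3^2.
In a cyclic group of order 36, there are φ(d) elements of order d for each divisor d of 36, and zero for non-divisors.
Here 36 is not a multiple of 5, so there are no elements of order 5.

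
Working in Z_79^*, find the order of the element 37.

By Lagrange's theorem, ord_79(37) divides φ(79) = 79 − 1 = 78 = 2 · 3 · 13.
Divisors of 78: 1, 2, 3, 6, 13, 26, 39, 78.
Check 37^d mod 79 for each divisor in increasing order:
37^1 ≡ 37 (mod 79)
37^2 ≡ 26 (mod 79)
37^3 ≡ 14 (mod 79)
37^6 ≡ 38 (mod 79)
37^13 ≡ 24 (mod 79)
37^26 ≡ 23 (mod 79)
37^39 ≡ 78 (mod 79)
37^78 ≡ 1 (mod 79) ✓
Therefore the multiplicative order of 37 modulo 79 is 78.

78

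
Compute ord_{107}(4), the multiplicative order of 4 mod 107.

53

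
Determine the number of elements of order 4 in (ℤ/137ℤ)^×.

2

φ(137) = 137 − 1 = 136 = 2^3 · 17.
In a cyclic group of order 136, there are φ(d) elements of order d for each divisor d of 136, and zero for non-divisors.
4 = 2^2 divides 136, and φ(4) = 2.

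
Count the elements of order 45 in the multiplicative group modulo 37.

φ(37) = 37 − 1 = 36 = 2^2 · 3^2.
In a cyclic group of order 36, there are φ(d) elements of order d for each divisor d of 36, and zero for non-divisors.
45 does not divide 36, so no element of (Z/37Z)^× has order 45.

0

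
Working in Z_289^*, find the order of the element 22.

The order of 22 must divide φ(289) = φ(17^2) = 17·(17−1) = 272 = 2^4 · 17.
Divisors of 272: 1, 2, 4, 8, 16, 17, 34, 68, 136, 272.
Compute 22^d (mod 289) for the divisors d until we hit 1:
22^1 ≡ 22 (mod 289)
22^2 ≡ 195 (mod 289)
22^4 ≡ 166 (mod 289)
22^8 ≡ 101 (mod 289)
22^16 ≡ 86 (mod 289)
22^17 ≡ 158 (mod 289)
22^34 ≡ 110 (mod 289)
22^68 ≡ 251 (mod 289)
22^136 ≡ 288 (mod 289)
22^272 ≡ 1 (mod 289) ✓
Hence ord(22) = 272.

272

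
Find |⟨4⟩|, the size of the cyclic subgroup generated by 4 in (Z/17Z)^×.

4

ord(4) | φ(17) = 17 − 1 = 16 = 2^4.
Divisors of 16: 1, 2, 4, 8, 16.
Test each divisor d:
4^1 ≡ 4 (mod 17)
4^2 ≡ 16 (mod 17)
4^4 ≡ 1 (mod 17) ✓
Hence ord(4) = 4.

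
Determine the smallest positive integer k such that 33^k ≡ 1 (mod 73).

Since 33 ∈ (Z/73Z)^×, its order divides φ(73) = 73 − 1 = 72 = 2^3 · 3^2.
Divisors of 72: 1, 2, 3, 4, 6, 8, 9, 12, 18, 24, 36, 72.
Evaluate successive powers at the divisors of 72:
33^1 ≡ 33
33^2 ≡ 67
33^3 ≡ 21
33^4 ≡ 36
33^6 ≡ 3
33^8 ≡ 55
33^9 ≡ 63
33^12 ≡ 9
33^18 ≡ 27
33^24 ≡ 8
33^36 ≡ 72
33^72 ≡ 1
The smallest such exponent is 72, so the order of 33 is 72.

72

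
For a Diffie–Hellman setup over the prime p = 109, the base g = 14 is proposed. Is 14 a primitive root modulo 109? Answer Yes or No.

Yes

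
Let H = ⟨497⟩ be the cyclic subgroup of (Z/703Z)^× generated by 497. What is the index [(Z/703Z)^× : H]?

36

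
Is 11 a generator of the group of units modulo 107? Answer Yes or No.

No

φ(107) = 107 − 1 = 106 = 2 · 53.
Test 11^(106/q) mod 107 for each prime factor q of 106:
11^53 ≡ 1 (mod 107)  [q = 2: ≡ 1 ✗]
11^2 ≡ 14 (mod 107)  [q = 53: ≢ 1 ✓]
11^53 ≡ 1 shows ord(11) | 53, strictly less than φ(107); not a primitive root.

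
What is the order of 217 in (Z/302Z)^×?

30

By Lagrange's theorem, ord_302(217) divides φ(302) = φ(2)·φ(151) = 1·150 = 150 = 2 · 3 · 5^2.
Divisors of 150: 1, 2, 3, 5, 6, 10, 15, 25, 30, 50, 75, 150.
Check 217^d mod 302 for each divisor in increasing order:
217^1 ≡ 217 (mod 302)
217^2 ≡ 279 (mod 302)
217^3 ≡ 143 (mod 302)
217^5 ≡ 33 (mod 302)
217^6 ≡ 215 (mod 302)
217^10 ≡ 183 (mod 302)
217^15 ≡ 301 (mod 302)
217^25 ≡ 119 (mod 302)
217^30 ≡ 1 (mod 302) ✓
So ord_302(217) = 30.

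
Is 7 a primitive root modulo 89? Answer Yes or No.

Yes

φ(89) = 89 − 1 = 88 = 2^3 · 11.
An element g generates (Z/89Z)^× iff g^(88/q) ≢ 1 (mod 89) for each prime q ∈ {2, 11}.
7^44 ≡ 88 (mod 89)  [q = 2: ≢ 1 ✓]
7^8 ≡ 4 (mod 89)  [q = 11: ≢ 1 ✓]
None equal 1, so ord_89(7) = 88: 7 is a primitive root.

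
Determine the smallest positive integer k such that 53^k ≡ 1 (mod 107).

Since 53 ∈ (Z/107Z)^×, its order divides φ(107) = 107 − 1 = 106 = 2 · 53.
Divisors of 106: 1, 2, 53, 106.
Compute 53^d (mod 107) for the divisors d until we hit 1:
53^1 ≡ 53 (mod 107)
53^2 ≡ 27 (mod 107)
53^53 ≡ 1 (mod 107) ✓
Hence ord(53) = 53.

53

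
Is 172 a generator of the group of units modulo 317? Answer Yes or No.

No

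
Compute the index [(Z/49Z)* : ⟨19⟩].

7

Since 19 ∈ (Z/49Z)^×, its order divides φ(49) = φ(7^2) = 7·(7−1) = 42 = 2 · 3 · 7.
Divisors of 42: 1, 2, 3, 6, 7, 14, 21, 42.
Evaluate successive powers at the divisors of 42:
19^1 ≡ 19 (mod 49)
19^2 ≡ 18 (mod 49)
19^3 ≡ 48 (mod 49)
19^6 ≡ 1 (mod 49) ✓
So ord_49(19) = 6, hence |⟨19⟩| = 6.
Index = |(Z/49Z)^×| / |⟨19⟩| = 42 / 6 = 7.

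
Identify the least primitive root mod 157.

5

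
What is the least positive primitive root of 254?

φ(254) = φ(2)·φ(127) = 1·126 = 126 = 2 · 3^2 · 7.
Test candidates g = 2, 3, … against the prime factors q ∈ {2, 3, 7} of φ(254): g is a generator iff g^(126/q) ≢ 1 for every such q.
g = 2: gcd(2, 254) = 2 > 1, not a unit — skip.
g = 3: 3^63 ≡ 253; 3^42 ≡ 107; 3^18 ≡ 131 — none is 1, so 3 is a primitive root.
So 3 is the smallest generator of (Z/254Z)^×.

3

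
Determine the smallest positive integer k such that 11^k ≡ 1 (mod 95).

3

The order of 11 must divide φ(95) = φ(5·19) = (5−1)·(19−1) = 4·18 = 72 = 2^3 · 3^2.
Divisors of 72: 1, 2, 3, 4, 6, 8, 9, 12, 18, 24, 36, 72.
Compute 11^d (mod 95) for the divisors d until we hit 1:
11^1 ≡ 11
11^2 ≡ 26
11^3 ≡ 1
So ord_95(11) = 3.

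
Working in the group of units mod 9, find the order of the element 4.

By Lagrange's theorem, ord_9(4) divides φ(9) = φ(3^2) = 3·(3−1) = 6 = 2 · 3.
Divisors of 6: 1, 2, 3, 6.
Compute 4^d (mod 9) for the divisors d until we hit 1:
4^1 ≡ 4
4^2 ≡ 7
4^3 ≡ 1
Therefore the multiplicative order of 4 modulo 9 is 3.

3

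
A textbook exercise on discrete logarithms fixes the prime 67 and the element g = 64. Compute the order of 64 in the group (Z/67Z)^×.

11

By Lagrange's theorem, ord_67(64) divides φ(67) = 67 − 1 = 66 = 2 · 3 · 11.
Divisors of 66: 1, 2, 3, 6, 11, 22, 33, 66.
Check 64^d mod 67 for each divisor in increasing order:
64^1 ≡ 64 (mod 67)
64^2 ≡ 9 (mod 67)
64^3 ≡ 40 (mod 67)
64^6 ≡ 59 (mod 67)
64^11 ≡ 1 (mod 67) ✓
Hence ord(64) = 11.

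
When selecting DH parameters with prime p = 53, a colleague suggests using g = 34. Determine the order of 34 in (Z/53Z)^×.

ord(34) | φ(53) = 53 − 1 = 52 = 2^2 · 13.
Divisors of 52: 1, 2, 4, 13, 26, 52.
Check 34^d mod 53 for each divisor in increasing order:
34^1 ≡ 34 (mod 53)
34^2 ≡ 43 (mod 53)
34^4 ≡ 47 (mod 53)
34^13 ≡ 23 (mod 53)
34^26 ≡ 52 (mod 53)
34^52 ≡ 1 (mod 53) ✓
Hence ord(34) = 52.

52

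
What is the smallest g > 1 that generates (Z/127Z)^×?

3

φ(127) = 127 − 1 = 126 = 2 · 3^2 · 7.
g is a primitive root iff g^(126/q) ≢ 1 (mod 127) for each prime q ∈ {2, 3, 7}.
g = 2: 2^63 ≡ 1 — hits 1, so not a primitive root.
g = 3: 3^63 ≡ 126; 3^42 ≡ 107; 3^18 ≡ 4 — none is 1, so 3 is a primitive root.
The smallest primitive root modulo 127 is 3.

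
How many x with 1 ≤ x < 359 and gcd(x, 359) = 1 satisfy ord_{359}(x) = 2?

1

φ(359) = 359 − 1 = 358 = 2 · 179.
(Z/359Z)^× is cyclic (|G| = 358); a cyclic group of order m has exactly φ(d) elements of each order d | m, and none otherwise.
2 | 358, and φ(2) = 2 − 1 = 1.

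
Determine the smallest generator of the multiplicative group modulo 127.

φ(127) = 127 − 1 = 126 = 2 · 3^2 · 7.
g is a primitive root iff g^(126/q) ≢ 1 (mod 127) for each prime q ∈ {2, 3, 7}.
g = 2: 2^63 ≡ 1 — hits 1, so not a primitive root.
g = 3: 3^63 ≡ 126; 3^42 ≡ 107; 3^18 ≡ 4 — none is 1, so 3 is a primitive root.
So 3 is the smallest generator of (Z/127Z)^×.

3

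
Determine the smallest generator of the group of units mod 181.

2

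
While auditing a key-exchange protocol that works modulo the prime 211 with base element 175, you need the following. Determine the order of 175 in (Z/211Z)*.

The order of 175 must divide φ(211) = 211 − 1 = 210 = 2 · 3 · 5 · 7.
Divisors of 210: 1, 2, 3, 5, 6, 7, 10, 14, 15, 21, 30, 35, 42, 70, 105, 210.
Check 175^d mod 211 for each divisor in increasing order:
175^1 ≡ 175 (mod 211)
175^2 ≡ 30 (mod 211)
175^3 ≡ 186 (mod 211)
175^5 ≡ 94 (mod 211)
175^6 ≡ 203 (mod 211)
175^7 ≡ 77 (mod 211)
175^10 ≡ 185 (mod 211)
175^14 ≡ 21 (mod 211)
175^15 ≡ 88 (mod 211)
175^21 ≡ 140 (mod 211)
175^30 ≡ 148 (mod 211)
175^35 ≡ 197 (mod 211)
175^42 ≡ 188 (mod 211)
175^70 ≡ 196 (mod 211)
175^105 ≡ 210 (mod 211)
175^210 ≡ 1 (mod 211) ✓
So ord_211(175) = 210.

210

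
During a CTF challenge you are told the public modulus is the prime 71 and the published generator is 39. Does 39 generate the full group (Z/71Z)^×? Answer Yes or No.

φ(71) = 71 − 1 = 70 = 2 · 5 · 7.
39 is a primitive root mod 71 iff 39^(φ(71)/q) ≢ 1 for every prime q | φ(71), i.e. q ∈ {2, 5, 7}.
39^35 ≡ 70 (mod 71)  [q = 2: ≢ 1 ✓]
39^14 ≡ 1 (mod 71)  [q = 5: ≡ 1 ✗]
39^10 ≡ 37 (mod 71)  [q = 7: ≢ 1 ✓]
39^14 ≡ 1 shows ord(39) | 14, strictly less than φ(71); not a primitive root.

No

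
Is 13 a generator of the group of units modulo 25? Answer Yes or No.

Yes

φ(25) = φ(5^2) = 5·(5−1) = 20 = 2^2 · 5.
Test 13^(20/q) mod 25 for each prime factor q of 20:
13^10 ≡ 24 (mod 25)  [q = 2: ≢ 1 ✓]
13^4 ≡ 11 (mod 25)  [q = 5: ≢ 1 ✓]
Every test exponent gives a nontrivial residue, hence 13 generates the full group.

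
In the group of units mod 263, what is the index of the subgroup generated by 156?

ord(156) | φ(263) = 263 − 1 = 262 = 2 · 131.
Divisors of 262: 1, 2, 131, 262.
Compute 156^d (mod 263) for the divisors d until we hit 1:
156^1 ≡ 156 (mod 263)
156^2 ≡ 140 (mod 263)
156^131 ≡ 1 (mod 263) ✓
So ord_263(156) = 131, hence |⟨156⟩| = 131.
Index = |(Z/263Z)^×| / |⟨156⟩| = 262 / 131 = 2.

2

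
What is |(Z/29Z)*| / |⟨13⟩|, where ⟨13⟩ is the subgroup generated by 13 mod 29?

ord(13) | φ(29) = 29 − 1 = 28 = 2^2 · 7.
Divisors of 28: 1, 2, 4, 7, 14, 28.
Check 13^d mod 29 for each divisor in increasing order:
13^1 ≡ 13 (mod 29)
13^2 ≡ 24 (mod 29)
13^4 ≡ 25 (mod 29)
13^7 ≡ 28 (mod 29)
13^14 ≡ 1 (mod 29) ✓
Thus |⟨13⟩| = ord(13) = 14.
Index = |(Z/29Z)^×| / |⟨13⟩| = 28 / 14 = 2.

2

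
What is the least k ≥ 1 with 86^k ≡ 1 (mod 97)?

48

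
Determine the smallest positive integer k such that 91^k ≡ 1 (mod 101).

ord(91) | φ(101) = 101 − 1 = 100 = 2^2 · 5^2.
Divisors of 100: 1, 2, 4, 5, 10, 20, 25, 50, 100.
Compute 91^d (mod 101) for the divisors d until we hit 1:
91^1 ≡ 91
91^2 ≡ 100
91^4 ≡ 1
Hence ord(91) = 4.

4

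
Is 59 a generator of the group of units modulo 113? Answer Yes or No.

Yes

φ(113) = 113 − 1 = 112 = 2^4 · 7.
Test 59^(112/q) mod 113 for each prime factor q of 112:
59^56 ≡ 112 (mod 113)  [q = 2: ≢ 1 ✓]
59^16 ≡ 49 (mod 113)  [q = 7: ≢ 1 ✓]
All checks pass, so 59 has order 112 and is a primitive root modulo 113.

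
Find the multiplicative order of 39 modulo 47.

46

Since 39 ∈ (Z/47Z)^×, its order divides φ(47) = 47 − 1 = 46 = 2 · 23.
Divisors of 46: 1, 2, 23, 46.
Evaluate successive powers at the divisors of 46:
39^1 ≡ 39
39^2 ≡ 17
39^23 ≡ 46
39^46 ≡ 1
The smallest such exponent is 46, so the order of 39 is 46.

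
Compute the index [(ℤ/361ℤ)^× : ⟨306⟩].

1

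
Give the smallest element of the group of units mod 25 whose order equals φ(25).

2

φ(25) = φ(5^2) = 5·(5−1) = 20 = 2^2 · 5.
g is a primitive root iff g^(20/q) ≢ 1 (mod 25) for each prime q ∈ {2, 5}.
g = 2: 2^10 ≡ 24; 2^4 ≡ 16 — none is 1, so 2 is a primitive root.
So 2 is the smallest generator of (Z/25Z)^×.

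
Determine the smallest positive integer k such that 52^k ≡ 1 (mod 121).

110

Since 52 ∈ (Z/121Z)^×, its order divides φ(121) = φ(11^2) = 11·(11−1) = 110 = 2 · 5 · 11.
Divisors of 110: 1, 2, 5, 10, 11, 22, 55, 110.
Evaluate successive powers at the divisors of 110:
52^1 ≡ 52 (mod 121)
52^2 ≡ 42 (mod 121)
52^5 ≡ 10 (mod 121)
52^10 ≡ 100 (mod 121)
52^11 ≡ 118 (mod 121)
52^22 ≡ 9 (mod 121)
52^55 ≡ 120 (mod 121)
52^110 ≡ 1 (mod 121) ✓
Therefore the multiplicative order of 52 modulo 121 is 110.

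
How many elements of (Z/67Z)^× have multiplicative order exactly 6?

2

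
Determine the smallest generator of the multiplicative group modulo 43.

φ(43) = 43 − 1 = 42 = 2 · 3 · 7.
Test candidates g = 2, 3, … against the prime factors q ∈ {2, 3, 7} of φ(43): g is a generator iff g^(42/q) ≢ 1 for every such q.
g = 2: 2^21 ≡ 42; 2^14 ≡ 1 — hits 1, so not a primitive root.
g = 3: 3^21 ≡ 42; 3^14 ≡ 36; 3^6 ≡ 41 — none is 1, so 3 is a primitive root.
Hence the least primitive root of 43 is 3.

3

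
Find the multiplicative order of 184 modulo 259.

6

ord(184) | φ(259) = φ(7·37) = (7−1)·(37−1) = 6·36 = 216 = 2^3 · 3^3.
Divisors of 216: 1, 2, 3, 4, 6, 8, 9, 12, 18, 24, 27, 36, 54, 72, 108, 216.
Check 184^d mod 259 for each divisor in increasing order:
184^1 ≡ 184
184^2 ≡ 186
184^3 ≡ 36
184^4 ≡ 149
184^6 ≡ 1
The smallest such exponent is 6, so the order of 184 is 6.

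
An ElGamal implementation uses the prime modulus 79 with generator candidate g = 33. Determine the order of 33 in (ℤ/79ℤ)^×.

26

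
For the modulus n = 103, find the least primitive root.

5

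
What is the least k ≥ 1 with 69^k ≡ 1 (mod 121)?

55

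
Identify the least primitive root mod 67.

2

φ(67) = 67 − 1 = 66 = 2 · 3 · 11.
Test candidates g = 2, 3, … against the prime factors q ∈ {2, 3, 11} of φ(67): g is a generator iff g^(66/q) ≢ 1 for every such q.
g = 2: 2^33 ≡ 66; 2^22 ≡ 37; 2^6 ≡ 64 — none is 1, so 2 is a primitive root.
The smallest primitive root modulo 67 is 2.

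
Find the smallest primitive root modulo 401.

φ(401) = 401 − 1 = 400 = 2^4 · 5^2.
Test candidates g = 2, 3, … against the prime factors q ∈ {2, 5} of φ(401): g is a generator iff g^(400/q) ≢ 1 for every such q.
g = 2: 2^200 ≡ 1 — hits 1, so not a primitive root.
g = 3: 3^200 ≡ 400; 3^80 ≡ 72 — none is 1, so 3 is a primitive root.
So 3 is the smallest generator of (Z/401Z)^×.

3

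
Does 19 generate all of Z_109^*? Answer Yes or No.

φ(109) = 109 − 1 = 108 = 2^2 · 3^3.
Test 19^(108/q) mod 109 for each prime factor q of 108:
19^54 ≡ 108 (mod 109)  [q = 2: ≢ 1 ✓]
19^36 ≡ 1 (mod 109)  [q = 3: ≡ 1 ✗]
Since 19^36 ≡ 1, the order of 19 divides 36 < 108, so 19 is not a primitive root.

No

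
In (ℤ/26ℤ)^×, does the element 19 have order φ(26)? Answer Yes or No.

Yes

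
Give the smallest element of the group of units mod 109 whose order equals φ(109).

φ(109) = 109 − 1 = 108 = 2^2 · 3^3.
Test candidates g = 2, 3, … against the prime factors q ∈ {2, 3} of φ(109): g is a generator iff g^(108/q) ≢ 1 for every such q.
g = 2: 2^54 ≡ 108; 2^36 ≡ 1 — hits 1, so not a primitive root.
g = 3: 3^54 ≡ 1 — hits 1, so not a primitive root.
g = 4: 4^54 ≡ 1 — hits 1, so not a primitive root.
g = 5: 5^54 ≡ 1 — hits 1, so not a primitive root.
g = 6: 6^54 ≡ 108; 6^36 ≡ 63 — none is 1, so 6 is a primitive root.
So 6 is the smallest generator of (Z/109Z)^×.

6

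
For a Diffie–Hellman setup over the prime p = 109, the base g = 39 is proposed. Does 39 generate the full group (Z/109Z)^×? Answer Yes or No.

φ(109) = 109 − 1 = 108 = 2^2 · 3^3.
39 is a primitive root mod 109 iff 39^(φ(109)/q) ≢ 1 for every prime q | φ(109), i.e. q ∈ {2, 3}.
39^54 ≡ 108 (mod 109)  [q = 2: ≢ 1 ✓]
39^36 ≡ 45 (mod 109)  [q = 3: ≢ 1 ✓]
None equal 1, so ord_109(39) = 108: 39 is a primitive root.

Yes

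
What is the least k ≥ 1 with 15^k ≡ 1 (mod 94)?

ord(15) | φ(94) = φ(2)·φ(47) = 1·46 = 46 = 2 · 23.
Divisors of 46: 1, 2, 23, 46.
Compute 15^d (mod 94) for the divisors d until we hit 1:
15^1 ≡ 15 (mod 94)
15^2 ≡ 37 (mod 94)
15^23 ≡ 93 (mod 94)
15^46 ≡ 1 (mod 94) ✓
The smallest such exponent is 46, so the order of 15 is 46.

46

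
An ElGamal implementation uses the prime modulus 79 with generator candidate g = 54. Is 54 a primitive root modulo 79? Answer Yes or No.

φ(79) = 79 − 1 = 78 = 2 · 3 · 13.
54 is a primitive root mod 79 iff 54^(φ(79)/q) ≢ 1 for every prime q | φ(79), i.e. q ∈ {2, 3, 13}.
54^39 ≡ 78 (mod 79)  [q = 2: ≢ 1 ✓]
54^26 ≡ 23 (mod 79)  [q = 3: ≢ 1 ✓]
54^6 ≡ 52 (mod 79)  [q = 13: ≢ 1 ✓]
All checks pass, so 54 has order 78 and is a primitive root modulo 79.

Yes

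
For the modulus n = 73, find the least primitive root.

5

φ(73) = 73 − 1 = 72 = 2^3 · 3^2.
g is a primitive root iff g^(72/q) ≢ 1 (mod 73) for each prime q ∈ {2, 3}.
g = 2: 2^36 ≡ 1 — hits 1, so not a primitive root.
g = 3: 3^36 ≡ 1 — hits 1, so not a primitive root.
g = 4: 4^36 ≡ 1 — hits 1, so not a primitive root.
g = 5: 5^36 ≡ 72; 5^24 ≡ 8 — none is 1, so 5 is a primitive root.
Hence the least primitive root of 73 is 5.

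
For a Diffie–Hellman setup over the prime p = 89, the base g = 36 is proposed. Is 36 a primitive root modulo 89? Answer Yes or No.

φ(89) = 89 − 1 = 88 = 2^3 · 11.
36 is a primitive root mod 89 iff 36^(φ(89)/q) ≢ 1 for every prime q | φ(89), i.e. q ∈ {2, 11}.
36^44 ≡ 1 (mod 89)  [q = 2: ≡ 1 ✗]
36^8 ≡ 64 (mod 89)  [q = 11: ≢ 1 ✓]
36^44 ≡ 1 shows ord(36) | 44, strictly less than φ(89); not a primitive root.

No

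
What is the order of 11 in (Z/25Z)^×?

5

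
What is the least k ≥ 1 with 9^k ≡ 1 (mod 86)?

Since 9 ∈ (Z/86Z)^×, its order divides φ(86) = φ(2)·φ(43) = 1·42 = 42 = 2 · 3 · 7.
Divisors of 42: 1, 2, 3, 6, 7, 14, 21, 42.
Test each divisor d:
9^1 ≡ 9 (mod 86)
9^2 ≡ 81 (mod 86)
9^3 ≡ 41 (mod 86)
9^6 ≡ 47 (mod 86)
9^7 ≡ 79 (mod 86)
9^14 ≡ 49 (mod 86)
9^21 ≡ 1 (mod 86) ✓
The smallest such exponent is 21, so the order of 9 is 21.

21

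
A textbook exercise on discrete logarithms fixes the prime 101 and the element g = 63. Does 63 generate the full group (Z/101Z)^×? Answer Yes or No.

φ(101) = 101 − 1 = 100 = 2^2 · 5^2.
63 is a primitive root mod 101 iff 63^(φ(101)/q) ≢ 1 for every prime q | φ(101), i.e. q ∈ {2, 5}.
63^50 ≡ 100 (mod 101)  [q = 2: ≢ 1 ✓]
63^20 ≡ 36 (mod 101)  [q = 5: ≢ 1 ✓]
All checks pass, so 63 has order 100 and is a primitive root modulo 101.

Yes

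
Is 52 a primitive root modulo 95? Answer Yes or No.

No

95 = 5 · 19 is a product of two distinct odd primes, so (Z/95Z)^× ≅ (Z/5Z)^× × (Z/19Z)^× is not cyclic.
No primitive root modulo 95 exists; in particular 52 is not one.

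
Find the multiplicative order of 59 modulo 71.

Since 59 ∈ (Z/71Z)^×, its order divides φ(71) = 71 − 1 = 70 = 2 · 5 · 7.
Divisors of 70: 1, 2, 5, 7, 10, 14, 35, 70.
Compute 59^d (mod 71) for the divisors d until we hit 1:
59^1 ≡ 59 (mod 71)
59^2 ≡ 2 (mod 71)
59^5 ≡ 23 (mod 71)
59^7 ≡ 46 (mod 71)
59^10 ≡ 32 (mod 71)
59^14 ≡ 57 (mod 71)
59^35 ≡ 70 (mod 71)
59^70 ≡ 1 (mod 71) ✓
Therefore the multiplicative order of 59 modulo 71 is 70.

70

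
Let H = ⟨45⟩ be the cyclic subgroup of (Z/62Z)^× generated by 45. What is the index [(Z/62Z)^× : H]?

Since 45 ∈ (Z/62Z)^×, its order divides φ(62) = φ(2)·φ(31) = 1·30 = 30 = 2 · 3 · 5.
Divisors of 30: 1, 2, 3, 5, 6, 10, 15, 30.
Test each divisor d:
45^1 ≡ 45 (mod 62)
45^2 ≡ 41 (mod 62)
45^3 ≡ 47 (mod 62)
45^5 ≡ 5 (mod 62)
45^6 ≡ 39 (mod 62)
45^10 ≡ 25 (mod 62)
45^15 ≡ 1 (mod 62) ✓
The order of 45 is 15, so the subgroup it generates has 15 elements.
Index = |(Z/62Z)^×| / |⟨45⟩| = 30 / 15 = 2.

2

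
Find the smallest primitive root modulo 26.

φ(26) = φ(2)·φ(13) = 1·12 = 12 = 2^2 · 3.
g is a primitive root iff g^(12/q) ≢ 1 (mod 26) for each prime q ∈ {2, 3}.
g = 2: gcd(2, 26) = 2 > 1, not a unit — skip.
g = 3: 3^6 ≡ 1 — hits 1, so not a primitive root.
g = 4: gcd(4, 26) = 2 > 1, not a unit — skip.
g = 5: 5^6 ≡ 25; 5^4 ≡ 1 — hits 1, so not a primitive root.
g = 6: gcd(6, 26) = 2 > 1, not a unit — skip.
g = 7: 7^6 ≡ 25; 7^4 ≡ 9 — none is 1, so 7 is a primitive root.
The smallest primitive root modulo 26 is 7.

7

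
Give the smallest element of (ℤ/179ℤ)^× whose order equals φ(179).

2

φ(179) = 179 − 1 = 178 = 2 · 89.
g is a primitive root iff g^(178/q) ≢ 1 (mod 179) for each prime q ∈ {2, 89}.
g = 2: 2^89 ≡ 178; 2^2 ≡ 4 — none is 1, so 2 is a primitive root.
So 2 is the smallest generator of (Z/179Z)^×.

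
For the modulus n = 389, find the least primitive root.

2

φ(389) = 389 − 1 = 388 = 2^2 · 97.
Test candidates g = 2, 3, … against the prime factors q ∈ {2, 97} of φ(389): g is a generator iff g^(388/q) ≢ 1 for every such q.
g = 2: 2^194 ≡ 388; 2^4 ≡ 16 — none is 1, so 2 is a primitive root.
Hence the least primitive root of 389 is 2.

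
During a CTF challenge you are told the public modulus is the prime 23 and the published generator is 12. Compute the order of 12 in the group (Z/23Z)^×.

11

Since 12 ∈ (Z/23Z)^×, its order divides φ(23) = 23 − 1 = 22 = 2 · 11.
Divisors of 22: 1, 2, 11, 22.
Check 12^d mod 23 for each divisor in increasing order:
12^1 ≡ 12 (mod 23)
12^2 ≡ 6 (mod 23)
12^11 ≡ 1 (mod 23) ✓
Therefore the multiplicative order of 12 modulo 23 is 11.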